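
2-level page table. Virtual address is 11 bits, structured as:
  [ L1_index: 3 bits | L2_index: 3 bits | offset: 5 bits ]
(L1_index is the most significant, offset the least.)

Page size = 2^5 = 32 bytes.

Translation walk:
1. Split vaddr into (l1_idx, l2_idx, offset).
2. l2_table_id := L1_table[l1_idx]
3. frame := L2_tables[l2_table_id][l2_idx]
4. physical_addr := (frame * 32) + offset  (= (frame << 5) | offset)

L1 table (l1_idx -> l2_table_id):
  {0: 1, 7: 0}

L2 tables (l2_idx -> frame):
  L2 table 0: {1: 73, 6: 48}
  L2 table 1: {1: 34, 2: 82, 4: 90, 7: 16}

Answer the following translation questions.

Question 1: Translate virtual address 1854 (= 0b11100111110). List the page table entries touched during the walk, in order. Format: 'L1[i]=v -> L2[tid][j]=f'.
vaddr = 1854 = 0b11100111110
Split: l1_idx=7, l2_idx=1, offset=30

Answer: L1[7]=0 -> L2[0][1]=73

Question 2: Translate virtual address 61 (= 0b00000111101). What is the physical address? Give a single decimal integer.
Answer: 1117

Derivation:
vaddr = 61 = 0b00000111101
Split: l1_idx=0, l2_idx=1, offset=29
L1[0] = 1
L2[1][1] = 34
paddr = 34 * 32 + 29 = 1117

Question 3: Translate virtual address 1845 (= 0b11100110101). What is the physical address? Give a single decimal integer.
Answer: 2357

Derivation:
vaddr = 1845 = 0b11100110101
Split: l1_idx=7, l2_idx=1, offset=21
L1[7] = 0
L2[0][1] = 73
paddr = 73 * 32 + 21 = 2357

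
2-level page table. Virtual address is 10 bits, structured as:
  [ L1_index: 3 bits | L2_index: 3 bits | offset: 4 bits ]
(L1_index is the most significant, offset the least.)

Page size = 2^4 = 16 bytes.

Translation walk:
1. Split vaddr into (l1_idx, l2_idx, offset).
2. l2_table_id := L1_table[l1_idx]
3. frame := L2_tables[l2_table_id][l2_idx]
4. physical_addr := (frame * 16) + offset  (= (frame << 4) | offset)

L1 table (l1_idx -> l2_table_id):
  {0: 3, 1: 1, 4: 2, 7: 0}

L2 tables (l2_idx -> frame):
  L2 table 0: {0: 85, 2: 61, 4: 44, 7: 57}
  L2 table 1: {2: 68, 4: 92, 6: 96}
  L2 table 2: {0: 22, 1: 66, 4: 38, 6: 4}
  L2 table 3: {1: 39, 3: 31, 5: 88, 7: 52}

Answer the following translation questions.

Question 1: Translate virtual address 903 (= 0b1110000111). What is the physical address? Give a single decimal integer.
Answer: 1367

Derivation:
vaddr = 903 = 0b1110000111
Split: l1_idx=7, l2_idx=0, offset=7
L1[7] = 0
L2[0][0] = 85
paddr = 85 * 16 + 7 = 1367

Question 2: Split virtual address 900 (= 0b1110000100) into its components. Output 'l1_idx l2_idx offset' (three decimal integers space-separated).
Answer: 7 0 4

Derivation:
vaddr = 900 = 0b1110000100
  top 3 bits -> l1_idx = 7
  next 3 bits -> l2_idx = 0
  bottom 4 bits -> offset = 4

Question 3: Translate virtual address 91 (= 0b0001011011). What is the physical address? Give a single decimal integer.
vaddr = 91 = 0b0001011011
Split: l1_idx=0, l2_idx=5, offset=11
L1[0] = 3
L2[3][5] = 88
paddr = 88 * 16 + 11 = 1419

Answer: 1419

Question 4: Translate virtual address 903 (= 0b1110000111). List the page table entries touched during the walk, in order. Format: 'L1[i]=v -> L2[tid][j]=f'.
Answer: L1[7]=0 -> L2[0][0]=85

Derivation:
vaddr = 903 = 0b1110000111
Split: l1_idx=7, l2_idx=0, offset=7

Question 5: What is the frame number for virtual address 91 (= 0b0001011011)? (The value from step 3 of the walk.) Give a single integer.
vaddr = 91: l1_idx=0, l2_idx=5
L1[0] = 3; L2[3][5] = 88

Answer: 88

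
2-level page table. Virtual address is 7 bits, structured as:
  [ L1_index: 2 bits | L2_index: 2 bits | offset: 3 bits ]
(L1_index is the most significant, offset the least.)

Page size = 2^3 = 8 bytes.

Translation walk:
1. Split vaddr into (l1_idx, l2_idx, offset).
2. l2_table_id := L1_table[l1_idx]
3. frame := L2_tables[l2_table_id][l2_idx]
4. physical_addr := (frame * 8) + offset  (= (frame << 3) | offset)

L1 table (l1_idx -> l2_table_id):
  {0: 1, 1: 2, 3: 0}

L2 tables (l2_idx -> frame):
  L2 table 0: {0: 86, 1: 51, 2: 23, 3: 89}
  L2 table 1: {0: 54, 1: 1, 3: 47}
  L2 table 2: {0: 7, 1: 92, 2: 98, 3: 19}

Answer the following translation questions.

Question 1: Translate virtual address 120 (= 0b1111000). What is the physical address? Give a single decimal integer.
Answer: 712

Derivation:
vaddr = 120 = 0b1111000
Split: l1_idx=3, l2_idx=3, offset=0
L1[3] = 0
L2[0][3] = 89
paddr = 89 * 8 + 0 = 712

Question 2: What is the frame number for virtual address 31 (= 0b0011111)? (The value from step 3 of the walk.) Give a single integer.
Answer: 47

Derivation:
vaddr = 31: l1_idx=0, l2_idx=3
L1[0] = 1; L2[1][3] = 47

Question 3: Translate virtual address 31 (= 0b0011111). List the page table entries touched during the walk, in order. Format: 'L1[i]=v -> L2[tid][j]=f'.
Answer: L1[0]=1 -> L2[1][3]=47

Derivation:
vaddr = 31 = 0b0011111
Split: l1_idx=0, l2_idx=3, offset=7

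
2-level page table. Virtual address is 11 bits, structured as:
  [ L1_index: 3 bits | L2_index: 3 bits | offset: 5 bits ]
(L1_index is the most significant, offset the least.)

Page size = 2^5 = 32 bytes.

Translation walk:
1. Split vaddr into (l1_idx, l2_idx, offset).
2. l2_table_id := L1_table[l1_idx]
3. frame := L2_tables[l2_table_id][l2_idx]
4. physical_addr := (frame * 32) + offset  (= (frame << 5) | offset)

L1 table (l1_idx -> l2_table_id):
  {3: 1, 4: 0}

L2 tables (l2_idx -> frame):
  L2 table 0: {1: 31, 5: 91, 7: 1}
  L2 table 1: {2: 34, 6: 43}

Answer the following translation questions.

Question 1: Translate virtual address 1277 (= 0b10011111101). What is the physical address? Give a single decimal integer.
Answer: 61

Derivation:
vaddr = 1277 = 0b10011111101
Split: l1_idx=4, l2_idx=7, offset=29
L1[4] = 0
L2[0][7] = 1
paddr = 1 * 32 + 29 = 61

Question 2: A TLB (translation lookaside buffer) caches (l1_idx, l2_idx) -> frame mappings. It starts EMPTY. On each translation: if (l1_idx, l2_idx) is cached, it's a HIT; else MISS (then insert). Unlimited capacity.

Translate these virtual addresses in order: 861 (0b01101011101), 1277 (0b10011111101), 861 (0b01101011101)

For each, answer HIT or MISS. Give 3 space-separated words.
Answer: MISS MISS HIT

Derivation:
vaddr=861: (3,2) not in TLB -> MISS, insert
vaddr=1277: (4,7) not in TLB -> MISS, insert
vaddr=861: (3,2) in TLB -> HIT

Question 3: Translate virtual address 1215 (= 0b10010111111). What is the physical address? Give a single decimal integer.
Answer: 2943

Derivation:
vaddr = 1215 = 0b10010111111
Split: l1_idx=4, l2_idx=5, offset=31
L1[4] = 0
L2[0][5] = 91
paddr = 91 * 32 + 31 = 2943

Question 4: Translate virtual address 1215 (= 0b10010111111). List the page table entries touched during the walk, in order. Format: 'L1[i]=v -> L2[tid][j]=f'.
vaddr = 1215 = 0b10010111111
Split: l1_idx=4, l2_idx=5, offset=31

Answer: L1[4]=0 -> L2[0][5]=91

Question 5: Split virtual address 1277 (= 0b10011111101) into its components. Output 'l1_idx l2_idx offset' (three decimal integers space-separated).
vaddr = 1277 = 0b10011111101
  top 3 bits -> l1_idx = 4
  next 3 bits -> l2_idx = 7
  bottom 5 bits -> offset = 29

Answer: 4 7 29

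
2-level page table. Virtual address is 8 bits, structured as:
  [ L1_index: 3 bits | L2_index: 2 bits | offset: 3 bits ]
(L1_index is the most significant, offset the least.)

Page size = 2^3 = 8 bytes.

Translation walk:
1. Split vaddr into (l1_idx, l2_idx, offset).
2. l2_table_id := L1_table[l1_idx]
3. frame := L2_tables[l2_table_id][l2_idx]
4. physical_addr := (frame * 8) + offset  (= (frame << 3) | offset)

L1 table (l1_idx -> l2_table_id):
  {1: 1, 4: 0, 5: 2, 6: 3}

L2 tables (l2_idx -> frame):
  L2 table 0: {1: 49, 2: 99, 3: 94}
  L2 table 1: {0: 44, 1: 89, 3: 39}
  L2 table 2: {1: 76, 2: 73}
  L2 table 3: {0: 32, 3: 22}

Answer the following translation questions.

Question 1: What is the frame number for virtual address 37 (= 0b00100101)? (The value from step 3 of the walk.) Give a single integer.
vaddr = 37: l1_idx=1, l2_idx=0
L1[1] = 1; L2[1][0] = 44

Answer: 44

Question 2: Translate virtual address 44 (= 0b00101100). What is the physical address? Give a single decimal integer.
Answer: 716

Derivation:
vaddr = 44 = 0b00101100
Split: l1_idx=1, l2_idx=1, offset=4
L1[1] = 1
L2[1][1] = 89
paddr = 89 * 8 + 4 = 716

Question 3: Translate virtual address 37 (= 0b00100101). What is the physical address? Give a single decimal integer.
vaddr = 37 = 0b00100101
Split: l1_idx=1, l2_idx=0, offset=5
L1[1] = 1
L2[1][0] = 44
paddr = 44 * 8 + 5 = 357

Answer: 357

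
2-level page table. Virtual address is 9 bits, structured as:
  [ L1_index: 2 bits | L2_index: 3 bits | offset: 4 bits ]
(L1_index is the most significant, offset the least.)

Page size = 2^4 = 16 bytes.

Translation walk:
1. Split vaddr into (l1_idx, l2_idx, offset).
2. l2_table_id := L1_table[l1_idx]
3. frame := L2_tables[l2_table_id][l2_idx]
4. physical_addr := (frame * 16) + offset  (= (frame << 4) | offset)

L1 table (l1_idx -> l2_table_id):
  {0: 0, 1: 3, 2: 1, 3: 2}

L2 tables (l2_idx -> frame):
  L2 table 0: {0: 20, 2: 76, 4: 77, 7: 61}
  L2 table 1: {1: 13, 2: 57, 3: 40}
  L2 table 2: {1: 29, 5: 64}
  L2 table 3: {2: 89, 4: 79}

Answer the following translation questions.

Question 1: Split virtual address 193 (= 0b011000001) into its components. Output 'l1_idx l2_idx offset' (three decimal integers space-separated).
Answer: 1 4 1

Derivation:
vaddr = 193 = 0b011000001
  top 2 bits -> l1_idx = 1
  next 3 bits -> l2_idx = 4
  bottom 4 bits -> offset = 1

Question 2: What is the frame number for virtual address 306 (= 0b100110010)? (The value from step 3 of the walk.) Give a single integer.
Answer: 40

Derivation:
vaddr = 306: l1_idx=2, l2_idx=3
L1[2] = 1; L2[1][3] = 40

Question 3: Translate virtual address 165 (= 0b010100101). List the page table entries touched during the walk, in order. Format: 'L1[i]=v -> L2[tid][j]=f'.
vaddr = 165 = 0b010100101
Split: l1_idx=1, l2_idx=2, offset=5

Answer: L1[1]=3 -> L2[3][2]=89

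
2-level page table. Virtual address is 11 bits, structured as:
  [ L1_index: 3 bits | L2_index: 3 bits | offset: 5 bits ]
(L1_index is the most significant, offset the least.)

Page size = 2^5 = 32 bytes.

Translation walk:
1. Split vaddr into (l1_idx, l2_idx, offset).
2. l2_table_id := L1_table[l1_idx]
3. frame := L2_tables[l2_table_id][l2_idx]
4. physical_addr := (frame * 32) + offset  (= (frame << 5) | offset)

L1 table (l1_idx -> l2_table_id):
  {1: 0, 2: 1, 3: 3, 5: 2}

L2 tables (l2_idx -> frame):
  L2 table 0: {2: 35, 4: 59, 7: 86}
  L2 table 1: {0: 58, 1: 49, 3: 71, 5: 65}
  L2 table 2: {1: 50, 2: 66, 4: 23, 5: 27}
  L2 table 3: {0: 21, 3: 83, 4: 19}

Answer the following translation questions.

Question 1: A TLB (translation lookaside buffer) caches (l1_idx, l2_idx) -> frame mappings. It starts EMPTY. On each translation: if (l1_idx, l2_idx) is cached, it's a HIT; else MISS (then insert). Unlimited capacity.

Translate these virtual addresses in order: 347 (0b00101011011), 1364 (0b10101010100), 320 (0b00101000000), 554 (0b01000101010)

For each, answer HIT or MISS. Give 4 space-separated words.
vaddr=347: (1,2) not in TLB -> MISS, insert
vaddr=1364: (5,2) not in TLB -> MISS, insert
vaddr=320: (1,2) in TLB -> HIT
vaddr=554: (2,1) not in TLB -> MISS, insert

Answer: MISS MISS HIT MISS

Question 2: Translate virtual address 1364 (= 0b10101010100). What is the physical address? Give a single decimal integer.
Answer: 2132

Derivation:
vaddr = 1364 = 0b10101010100
Split: l1_idx=5, l2_idx=2, offset=20
L1[5] = 2
L2[2][2] = 66
paddr = 66 * 32 + 20 = 2132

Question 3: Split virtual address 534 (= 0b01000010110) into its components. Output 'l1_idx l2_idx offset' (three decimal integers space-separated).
Answer: 2 0 22

Derivation:
vaddr = 534 = 0b01000010110
  top 3 bits -> l1_idx = 2
  next 3 bits -> l2_idx = 0
  bottom 5 bits -> offset = 22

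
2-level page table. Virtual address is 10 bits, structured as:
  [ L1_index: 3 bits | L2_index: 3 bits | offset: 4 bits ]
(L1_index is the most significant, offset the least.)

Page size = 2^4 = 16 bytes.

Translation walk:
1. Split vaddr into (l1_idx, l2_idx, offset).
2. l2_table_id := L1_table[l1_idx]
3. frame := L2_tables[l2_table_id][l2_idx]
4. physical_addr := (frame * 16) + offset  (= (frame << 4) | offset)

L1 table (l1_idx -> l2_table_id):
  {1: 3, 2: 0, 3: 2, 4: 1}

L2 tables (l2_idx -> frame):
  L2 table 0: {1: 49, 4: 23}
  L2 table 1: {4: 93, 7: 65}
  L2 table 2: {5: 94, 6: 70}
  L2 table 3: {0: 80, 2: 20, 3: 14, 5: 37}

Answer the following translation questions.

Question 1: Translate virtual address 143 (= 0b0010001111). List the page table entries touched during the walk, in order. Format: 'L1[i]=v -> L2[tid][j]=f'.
Answer: L1[1]=3 -> L2[3][0]=80

Derivation:
vaddr = 143 = 0b0010001111
Split: l1_idx=1, l2_idx=0, offset=15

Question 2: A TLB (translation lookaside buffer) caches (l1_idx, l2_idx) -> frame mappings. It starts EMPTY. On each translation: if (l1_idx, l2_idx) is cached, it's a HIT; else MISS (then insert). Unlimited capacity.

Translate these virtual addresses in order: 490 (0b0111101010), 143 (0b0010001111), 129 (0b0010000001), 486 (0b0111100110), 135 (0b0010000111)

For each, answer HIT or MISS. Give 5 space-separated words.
Answer: MISS MISS HIT HIT HIT

Derivation:
vaddr=490: (3,6) not in TLB -> MISS, insert
vaddr=143: (1,0) not in TLB -> MISS, insert
vaddr=129: (1,0) in TLB -> HIT
vaddr=486: (3,6) in TLB -> HIT
vaddr=135: (1,0) in TLB -> HIT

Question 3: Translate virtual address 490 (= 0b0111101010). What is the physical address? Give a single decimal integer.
Answer: 1130

Derivation:
vaddr = 490 = 0b0111101010
Split: l1_idx=3, l2_idx=6, offset=10
L1[3] = 2
L2[2][6] = 70
paddr = 70 * 16 + 10 = 1130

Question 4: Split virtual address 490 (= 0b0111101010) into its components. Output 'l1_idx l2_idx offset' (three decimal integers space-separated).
vaddr = 490 = 0b0111101010
  top 3 bits -> l1_idx = 3
  next 3 bits -> l2_idx = 6
  bottom 4 bits -> offset = 10

Answer: 3 6 10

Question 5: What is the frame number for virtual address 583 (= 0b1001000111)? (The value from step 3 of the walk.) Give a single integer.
vaddr = 583: l1_idx=4, l2_idx=4
L1[4] = 1; L2[1][4] = 93

Answer: 93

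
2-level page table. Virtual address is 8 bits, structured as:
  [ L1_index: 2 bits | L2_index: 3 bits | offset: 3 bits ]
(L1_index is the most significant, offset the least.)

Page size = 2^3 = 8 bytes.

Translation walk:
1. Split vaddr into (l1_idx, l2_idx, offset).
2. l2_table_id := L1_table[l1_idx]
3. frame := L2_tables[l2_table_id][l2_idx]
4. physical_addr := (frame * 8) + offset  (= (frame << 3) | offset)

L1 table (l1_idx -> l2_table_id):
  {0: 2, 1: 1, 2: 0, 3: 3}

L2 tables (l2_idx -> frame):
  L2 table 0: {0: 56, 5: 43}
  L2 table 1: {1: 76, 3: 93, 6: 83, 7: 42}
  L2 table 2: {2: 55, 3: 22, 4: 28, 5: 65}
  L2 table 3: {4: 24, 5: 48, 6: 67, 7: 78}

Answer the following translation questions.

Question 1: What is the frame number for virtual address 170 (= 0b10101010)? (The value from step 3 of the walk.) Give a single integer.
vaddr = 170: l1_idx=2, l2_idx=5
L1[2] = 0; L2[0][5] = 43

Answer: 43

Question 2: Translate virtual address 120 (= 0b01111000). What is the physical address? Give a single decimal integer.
Answer: 336

Derivation:
vaddr = 120 = 0b01111000
Split: l1_idx=1, l2_idx=7, offset=0
L1[1] = 1
L2[1][7] = 42
paddr = 42 * 8 + 0 = 336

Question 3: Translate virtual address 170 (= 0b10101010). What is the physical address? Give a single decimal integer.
vaddr = 170 = 0b10101010
Split: l1_idx=2, l2_idx=5, offset=2
L1[2] = 0
L2[0][5] = 43
paddr = 43 * 8 + 2 = 346

Answer: 346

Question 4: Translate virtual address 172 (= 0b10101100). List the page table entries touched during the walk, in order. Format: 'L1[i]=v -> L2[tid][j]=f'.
Answer: L1[2]=0 -> L2[0][5]=43

Derivation:
vaddr = 172 = 0b10101100
Split: l1_idx=2, l2_idx=5, offset=4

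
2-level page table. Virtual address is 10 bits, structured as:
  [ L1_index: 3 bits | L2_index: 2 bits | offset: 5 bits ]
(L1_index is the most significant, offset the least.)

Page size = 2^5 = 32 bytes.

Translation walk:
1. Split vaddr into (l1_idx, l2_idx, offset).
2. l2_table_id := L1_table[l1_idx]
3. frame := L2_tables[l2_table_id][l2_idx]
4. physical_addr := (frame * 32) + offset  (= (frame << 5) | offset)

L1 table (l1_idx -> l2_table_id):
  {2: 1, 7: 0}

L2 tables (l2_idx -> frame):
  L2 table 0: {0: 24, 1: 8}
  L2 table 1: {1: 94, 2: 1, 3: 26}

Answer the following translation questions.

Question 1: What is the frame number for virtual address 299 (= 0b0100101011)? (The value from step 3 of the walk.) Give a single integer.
Answer: 94

Derivation:
vaddr = 299: l1_idx=2, l2_idx=1
L1[2] = 1; L2[1][1] = 94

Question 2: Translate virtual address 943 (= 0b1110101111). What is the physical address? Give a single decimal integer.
Answer: 271

Derivation:
vaddr = 943 = 0b1110101111
Split: l1_idx=7, l2_idx=1, offset=15
L1[7] = 0
L2[0][1] = 8
paddr = 8 * 32 + 15 = 271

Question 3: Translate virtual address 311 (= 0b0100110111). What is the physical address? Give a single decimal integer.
vaddr = 311 = 0b0100110111
Split: l1_idx=2, l2_idx=1, offset=23
L1[2] = 1
L2[1][1] = 94
paddr = 94 * 32 + 23 = 3031

Answer: 3031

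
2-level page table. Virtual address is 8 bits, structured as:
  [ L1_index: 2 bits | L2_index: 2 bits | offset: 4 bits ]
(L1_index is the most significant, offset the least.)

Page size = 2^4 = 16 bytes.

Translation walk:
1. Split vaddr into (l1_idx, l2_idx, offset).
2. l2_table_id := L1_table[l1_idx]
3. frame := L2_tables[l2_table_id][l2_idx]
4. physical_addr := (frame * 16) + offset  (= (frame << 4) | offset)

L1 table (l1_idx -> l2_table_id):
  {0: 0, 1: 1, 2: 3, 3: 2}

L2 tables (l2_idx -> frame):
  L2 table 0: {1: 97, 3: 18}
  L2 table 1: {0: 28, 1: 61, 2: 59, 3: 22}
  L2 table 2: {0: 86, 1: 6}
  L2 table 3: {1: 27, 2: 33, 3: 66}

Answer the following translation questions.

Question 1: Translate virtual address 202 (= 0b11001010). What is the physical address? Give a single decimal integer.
Answer: 1386

Derivation:
vaddr = 202 = 0b11001010
Split: l1_idx=3, l2_idx=0, offset=10
L1[3] = 2
L2[2][0] = 86
paddr = 86 * 16 + 10 = 1386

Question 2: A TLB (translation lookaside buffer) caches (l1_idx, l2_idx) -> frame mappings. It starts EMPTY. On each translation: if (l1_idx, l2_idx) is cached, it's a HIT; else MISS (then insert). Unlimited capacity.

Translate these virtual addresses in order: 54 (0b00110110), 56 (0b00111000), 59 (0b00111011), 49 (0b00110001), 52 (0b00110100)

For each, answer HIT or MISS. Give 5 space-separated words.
vaddr=54: (0,3) not in TLB -> MISS, insert
vaddr=56: (0,3) in TLB -> HIT
vaddr=59: (0,3) in TLB -> HIT
vaddr=49: (0,3) in TLB -> HIT
vaddr=52: (0,3) in TLB -> HIT

Answer: MISS HIT HIT HIT HIT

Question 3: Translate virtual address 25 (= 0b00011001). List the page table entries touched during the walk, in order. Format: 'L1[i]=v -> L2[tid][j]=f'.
vaddr = 25 = 0b00011001
Split: l1_idx=0, l2_idx=1, offset=9

Answer: L1[0]=0 -> L2[0][1]=97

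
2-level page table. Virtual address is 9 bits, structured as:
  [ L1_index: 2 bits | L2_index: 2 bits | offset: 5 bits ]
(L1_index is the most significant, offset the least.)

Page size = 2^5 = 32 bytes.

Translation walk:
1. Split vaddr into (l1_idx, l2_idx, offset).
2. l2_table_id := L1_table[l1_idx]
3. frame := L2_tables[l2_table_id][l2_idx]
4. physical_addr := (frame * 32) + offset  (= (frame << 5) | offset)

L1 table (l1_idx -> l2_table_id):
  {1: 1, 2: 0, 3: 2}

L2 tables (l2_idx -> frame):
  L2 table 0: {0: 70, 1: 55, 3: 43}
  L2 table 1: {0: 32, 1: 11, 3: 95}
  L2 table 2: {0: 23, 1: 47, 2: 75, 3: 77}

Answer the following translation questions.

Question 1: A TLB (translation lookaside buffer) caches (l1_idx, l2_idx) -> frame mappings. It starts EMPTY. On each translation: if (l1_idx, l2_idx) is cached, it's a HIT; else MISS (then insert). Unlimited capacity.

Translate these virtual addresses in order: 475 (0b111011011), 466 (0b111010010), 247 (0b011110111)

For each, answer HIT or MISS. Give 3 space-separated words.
vaddr=475: (3,2) not in TLB -> MISS, insert
vaddr=466: (3,2) in TLB -> HIT
vaddr=247: (1,3) not in TLB -> MISS, insert

Answer: MISS HIT MISS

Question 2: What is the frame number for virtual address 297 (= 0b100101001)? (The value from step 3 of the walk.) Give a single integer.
vaddr = 297: l1_idx=2, l2_idx=1
L1[2] = 0; L2[0][1] = 55

Answer: 55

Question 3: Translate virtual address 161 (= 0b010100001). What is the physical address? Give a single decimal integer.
vaddr = 161 = 0b010100001
Split: l1_idx=1, l2_idx=1, offset=1
L1[1] = 1
L2[1][1] = 11
paddr = 11 * 32 + 1 = 353

Answer: 353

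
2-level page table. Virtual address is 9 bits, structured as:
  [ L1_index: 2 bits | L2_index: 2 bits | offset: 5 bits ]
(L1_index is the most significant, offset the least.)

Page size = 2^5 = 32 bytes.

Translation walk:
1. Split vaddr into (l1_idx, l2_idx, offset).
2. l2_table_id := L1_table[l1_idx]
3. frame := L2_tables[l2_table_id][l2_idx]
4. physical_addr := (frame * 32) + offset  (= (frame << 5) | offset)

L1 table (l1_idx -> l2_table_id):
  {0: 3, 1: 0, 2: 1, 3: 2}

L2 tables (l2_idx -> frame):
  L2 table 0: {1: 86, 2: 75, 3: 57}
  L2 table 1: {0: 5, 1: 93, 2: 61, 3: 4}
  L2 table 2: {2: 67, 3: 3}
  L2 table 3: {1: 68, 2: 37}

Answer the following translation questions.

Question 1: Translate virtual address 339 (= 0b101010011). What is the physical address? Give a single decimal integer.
Answer: 1971

Derivation:
vaddr = 339 = 0b101010011
Split: l1_idx=2, l2_idx=2, offset=19
L1[2] = 1
L2[1][2] = 61
paddr = 61 * 32 + 19 = 1971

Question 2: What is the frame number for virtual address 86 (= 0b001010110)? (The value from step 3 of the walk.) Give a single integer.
vaddr = 86: l1_idx=0, l2_idx=2
L1[0] = 3; L2[3][2] = 37

Answer: 37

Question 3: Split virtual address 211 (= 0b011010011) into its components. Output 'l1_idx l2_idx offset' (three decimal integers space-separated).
Answer: 1 2 19

Derivation:
vaddr = 211 = 0b011010011
  top 2 bits -> l1_idx = 1
  next 2 bits -> l2_idx = 2
  bottom 5 bits -> offset = 19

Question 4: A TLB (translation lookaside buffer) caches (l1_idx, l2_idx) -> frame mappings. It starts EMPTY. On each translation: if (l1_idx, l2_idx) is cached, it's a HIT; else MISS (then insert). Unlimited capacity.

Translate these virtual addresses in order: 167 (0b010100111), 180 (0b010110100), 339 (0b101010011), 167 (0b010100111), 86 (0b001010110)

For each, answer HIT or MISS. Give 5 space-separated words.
Answer: MISS HIT MISS HIT MISS

Derivation:
vaddr=167: (1,1) not in TLB -> MISS, insert
vaddr=180: (1,1) in TLB -> HIT
vaddr=339: (2,2) not in TLB -> MISS, insert
vaddr=167: (1,1) in TLB -> HIT
vaddr=86: (0,2) not in TLB -> MISS, insert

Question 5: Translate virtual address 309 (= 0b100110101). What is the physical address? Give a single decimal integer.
Answer: 2997

Derivation:
vaddr = 309 = 0b100110101
Split: l1_idx=2, l2_idx=1, offset=21
L1[2] = 1
L2[1][1] = 93
paddr = 93 * 32 + 21 = 2997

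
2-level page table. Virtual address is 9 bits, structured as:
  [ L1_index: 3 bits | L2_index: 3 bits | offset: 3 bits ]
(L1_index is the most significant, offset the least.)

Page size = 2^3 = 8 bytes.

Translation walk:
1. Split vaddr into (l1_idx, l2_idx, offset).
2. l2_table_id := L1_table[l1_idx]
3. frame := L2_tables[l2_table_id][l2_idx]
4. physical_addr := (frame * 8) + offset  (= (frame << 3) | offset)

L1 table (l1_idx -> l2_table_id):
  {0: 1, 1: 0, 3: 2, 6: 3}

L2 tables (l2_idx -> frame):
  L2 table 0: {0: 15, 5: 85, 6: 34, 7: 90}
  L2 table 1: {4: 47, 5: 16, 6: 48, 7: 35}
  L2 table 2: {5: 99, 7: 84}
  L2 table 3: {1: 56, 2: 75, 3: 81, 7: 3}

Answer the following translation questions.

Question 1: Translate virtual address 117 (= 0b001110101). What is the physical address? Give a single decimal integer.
vaddr = 117 = 0b001110101
Split: l1_idx=1, l2_idx=6, offset=5
L1[1] = 0
L2[0][6] = 34
paddr = 34 * 8 + 5 = 277

Answer: 277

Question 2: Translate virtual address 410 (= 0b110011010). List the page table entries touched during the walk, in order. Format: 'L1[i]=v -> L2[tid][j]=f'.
Answer: L1[6]=3 -> L2[3][3]=81

Derivation:
vaddr = 410 = 0b110011010
Split: l1_idx=6, l2_idx=3, offset=2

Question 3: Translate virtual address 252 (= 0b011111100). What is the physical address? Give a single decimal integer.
Answer: 676

Derivation:
vaddr = 252 = 0b011111100
Split: l1_idx=3, l2_idx=7, offset=4
L1[3] = 2
L2[2][7] = 84
paddr = 84 * 8 + 4 = 676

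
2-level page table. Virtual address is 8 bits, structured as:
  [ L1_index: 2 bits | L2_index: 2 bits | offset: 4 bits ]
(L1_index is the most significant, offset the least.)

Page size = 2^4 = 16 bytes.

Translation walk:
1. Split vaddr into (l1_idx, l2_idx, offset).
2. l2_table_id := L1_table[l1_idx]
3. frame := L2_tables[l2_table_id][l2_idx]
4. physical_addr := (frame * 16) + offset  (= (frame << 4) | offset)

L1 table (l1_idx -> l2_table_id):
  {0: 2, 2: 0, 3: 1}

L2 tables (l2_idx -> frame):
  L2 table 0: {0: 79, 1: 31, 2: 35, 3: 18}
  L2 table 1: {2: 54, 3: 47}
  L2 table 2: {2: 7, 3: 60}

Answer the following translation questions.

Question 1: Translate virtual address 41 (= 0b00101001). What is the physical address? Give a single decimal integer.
Answer: 121

Derivation:
vaddr = 41 = 0b00101001
Split: l1_idx=0, l2_idx=2, offset=9
L1[0] = 2
L2[2][2] = 7
paddr = 7 * 16 + 9 = 121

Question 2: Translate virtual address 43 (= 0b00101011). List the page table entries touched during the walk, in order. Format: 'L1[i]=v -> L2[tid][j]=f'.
vaddr = 43 = 0b00101011
Split: l1_idx=0, l2_idx=2, offset=11

Answer: L1[0]=2 -> L2[2][2]=7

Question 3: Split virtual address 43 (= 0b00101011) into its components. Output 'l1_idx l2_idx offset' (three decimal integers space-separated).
vaddr = 43 = 0b00101011
  top 2 bits -> l1_idx = 0
  next 2 bits -> l2_idx = 2
  bottom 4 bits -> offset = 11

Answer: 0 2 11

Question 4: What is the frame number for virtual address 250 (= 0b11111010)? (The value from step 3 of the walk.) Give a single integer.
vaddr = 250: l1_idx=3, l2_idx=3
L1[3] = 1; L2[1][3] = 47

Answer: 47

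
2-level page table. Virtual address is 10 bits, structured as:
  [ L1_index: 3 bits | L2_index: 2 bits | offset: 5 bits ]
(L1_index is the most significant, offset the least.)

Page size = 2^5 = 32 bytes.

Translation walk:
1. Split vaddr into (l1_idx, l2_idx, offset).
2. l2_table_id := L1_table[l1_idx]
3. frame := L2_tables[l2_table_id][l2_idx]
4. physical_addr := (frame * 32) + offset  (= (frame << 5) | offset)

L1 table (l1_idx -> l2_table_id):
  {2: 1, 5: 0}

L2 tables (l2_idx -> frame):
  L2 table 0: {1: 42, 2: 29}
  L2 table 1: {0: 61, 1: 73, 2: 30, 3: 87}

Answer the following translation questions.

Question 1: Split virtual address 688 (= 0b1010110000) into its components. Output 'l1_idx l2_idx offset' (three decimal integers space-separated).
Answer: 5 1 16

Derivation:
vaddr = 688 = 0b1010110000
  top 3 bits -> l1_idx = 5
  next 2 bits -> l2_idx = 1
  bottom 5 bits -> offset = 16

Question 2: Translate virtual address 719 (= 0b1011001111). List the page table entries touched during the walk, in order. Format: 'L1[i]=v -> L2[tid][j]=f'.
vaddr = 719 = 0b1011001111
Split: l1_idx=5, l2_idx=2, offset=15

Answer: L1[5]=0 -> L2[0][2]=29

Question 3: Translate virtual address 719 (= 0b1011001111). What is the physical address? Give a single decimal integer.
Answer: 943

Derivation:
vaddr = 719 = 0b1011001111
Split: l1_idx=5, l2_idx=2, offset=15
L1[5] = 0
L2[0][2] = 29
paddr = 29 * 32 + 15 = 943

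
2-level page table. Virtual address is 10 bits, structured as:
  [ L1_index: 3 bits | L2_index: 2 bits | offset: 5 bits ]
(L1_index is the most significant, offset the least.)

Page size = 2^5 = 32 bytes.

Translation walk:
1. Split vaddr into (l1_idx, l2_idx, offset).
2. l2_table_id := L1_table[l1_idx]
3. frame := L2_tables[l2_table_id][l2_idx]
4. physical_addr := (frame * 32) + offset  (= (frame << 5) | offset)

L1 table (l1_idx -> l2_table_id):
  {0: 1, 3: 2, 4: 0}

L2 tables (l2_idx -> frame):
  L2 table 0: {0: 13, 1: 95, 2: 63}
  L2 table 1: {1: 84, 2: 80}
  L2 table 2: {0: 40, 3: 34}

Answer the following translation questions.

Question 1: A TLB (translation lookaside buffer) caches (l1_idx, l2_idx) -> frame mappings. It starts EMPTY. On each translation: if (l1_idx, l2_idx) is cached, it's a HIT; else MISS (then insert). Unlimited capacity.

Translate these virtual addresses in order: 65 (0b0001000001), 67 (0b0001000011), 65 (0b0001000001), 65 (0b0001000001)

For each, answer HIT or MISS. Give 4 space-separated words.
Answer: MISS HIT HIT HIT

Derivation:
vaddr=65: (0,2) not in TLB -> MISS, insert
vaddr=67: (0,2) in TLB -> HIT
vaddr=65: (0,2) in TLB -> HIT
vaddr=65: (0,2) in TLB -> HIT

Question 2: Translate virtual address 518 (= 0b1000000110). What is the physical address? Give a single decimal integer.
Answer: 422

Derivation:
vaddr = 518 = 0b1000000110
Split: l1_idx=4, l2_idx=0, offset=6
L1[4] = 0
L2[0][0] = 13
paddr = 13 * 32 + 6 = 422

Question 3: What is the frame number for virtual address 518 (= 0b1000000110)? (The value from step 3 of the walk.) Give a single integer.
vaddr = 518: l1_idx=4, l2_idx=0
L1[4] = 0; L2[0][0] = 13

Answer: 13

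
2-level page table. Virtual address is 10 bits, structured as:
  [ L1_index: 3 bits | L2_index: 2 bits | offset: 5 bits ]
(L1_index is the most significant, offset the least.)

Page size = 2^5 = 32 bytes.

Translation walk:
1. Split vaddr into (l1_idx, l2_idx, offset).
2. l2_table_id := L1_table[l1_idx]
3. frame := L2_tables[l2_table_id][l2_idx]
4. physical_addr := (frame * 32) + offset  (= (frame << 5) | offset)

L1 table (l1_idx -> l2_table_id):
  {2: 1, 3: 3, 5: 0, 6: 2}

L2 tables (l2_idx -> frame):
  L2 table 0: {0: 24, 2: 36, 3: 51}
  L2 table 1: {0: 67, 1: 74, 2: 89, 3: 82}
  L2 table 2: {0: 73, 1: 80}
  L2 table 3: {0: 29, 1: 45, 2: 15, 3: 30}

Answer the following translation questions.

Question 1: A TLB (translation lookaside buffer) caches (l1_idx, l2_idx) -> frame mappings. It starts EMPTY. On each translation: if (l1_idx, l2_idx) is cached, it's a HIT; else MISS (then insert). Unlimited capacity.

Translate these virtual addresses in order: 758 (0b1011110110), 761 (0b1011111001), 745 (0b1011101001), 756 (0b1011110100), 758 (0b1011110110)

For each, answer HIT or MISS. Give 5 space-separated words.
Answer: MISS HIT HIT HIT HIT

Derivation:
vaddr=758: (5,3) not in TLB -> MISS, insert
vaddr=761: (5,3) in TLB -> HIT
vaddr=745: (5,3) in TLB -> HIT
vaddr=756: (5,3) in TLB -> HIT
vaddr=758: (5,3) in TLB -> HIT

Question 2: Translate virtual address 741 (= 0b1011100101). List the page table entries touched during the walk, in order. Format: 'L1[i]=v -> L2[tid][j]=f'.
Answer: L1[5]=0 -> L2[0][3]=51

Derivation:
vaddr = 741 = 0b1011100101
Split: l1_idx=5, l2_idx=3, offset=5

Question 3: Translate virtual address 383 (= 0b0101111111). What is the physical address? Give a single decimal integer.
Answer: 2655

Derivation:
vaddr = 383 = 0b0101111111
Split: l1_idx=2, l2_idx=3, offset=31
L1[2] = 1
L2[1][3] = 82
paddr = 82 * 32 + 31 = 2655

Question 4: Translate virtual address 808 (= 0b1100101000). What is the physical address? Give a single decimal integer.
Answer: 2568

Derivation:
vaddr = 808 = 0b1100101000
Split: l1_idx=6, l2_idx=1, offset=8
L1[6] = 2
L2[2][1] = 80
paddr = 80 * 32 + 8 = 2568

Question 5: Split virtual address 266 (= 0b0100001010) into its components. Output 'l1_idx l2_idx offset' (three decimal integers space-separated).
Answer: 2 0 10

Derivation:
vaddr = 266 = 0b0100001010
  top 3 bits -> l1_idx = 2
  next 2 bits -> l2_idx = 0
  bottom 5 bits -> offset = 10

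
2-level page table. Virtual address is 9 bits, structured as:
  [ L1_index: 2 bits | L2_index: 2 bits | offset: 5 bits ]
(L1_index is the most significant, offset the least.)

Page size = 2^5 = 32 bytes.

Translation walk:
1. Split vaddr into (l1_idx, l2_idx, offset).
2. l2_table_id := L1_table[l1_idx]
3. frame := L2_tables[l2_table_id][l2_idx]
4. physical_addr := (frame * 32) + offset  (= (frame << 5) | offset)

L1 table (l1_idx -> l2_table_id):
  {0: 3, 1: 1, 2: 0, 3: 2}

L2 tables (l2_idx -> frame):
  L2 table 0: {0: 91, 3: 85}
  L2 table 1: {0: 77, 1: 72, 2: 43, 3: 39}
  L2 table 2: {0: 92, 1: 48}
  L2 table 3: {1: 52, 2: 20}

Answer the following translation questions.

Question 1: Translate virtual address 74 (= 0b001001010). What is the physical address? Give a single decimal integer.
Answer: 650

Derivation:
vaddr = 74 = 0b001001010
Split: l1_idx=0, l2_idx=2, offset=10
L1[0] = 3
L2[3][2] = 20
paddr = 20 * 32 + 10 = 650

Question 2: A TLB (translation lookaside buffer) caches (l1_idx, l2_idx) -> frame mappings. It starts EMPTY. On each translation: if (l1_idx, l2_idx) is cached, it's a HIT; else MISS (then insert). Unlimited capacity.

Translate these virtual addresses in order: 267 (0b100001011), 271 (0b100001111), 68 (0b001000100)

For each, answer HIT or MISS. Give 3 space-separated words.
Answer: MISS HIT MISS

Derivation:
vaddr=267: (2,0) not in TLB -> MISS, insert
vaddr=271: (2,0) in TLB -> HIT
vaddr=68: (0,2) not in TLB -> MISS, insert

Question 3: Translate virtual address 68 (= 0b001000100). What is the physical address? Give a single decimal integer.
vaddr = 68 = 0b001000100
Split: l1_idx=0, l2_idx=2, offset=4
L1[0] = 3
L2[3][2] = 20
paddr = 20 * 32 + 4 = 644

Answer: 644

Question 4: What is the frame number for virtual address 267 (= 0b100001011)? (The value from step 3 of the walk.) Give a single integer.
Answer: 91

Derivation:
vaddr = 267: l1_idx=2, l2_idx=0
L1[2] = 0; L2[0][0] = 91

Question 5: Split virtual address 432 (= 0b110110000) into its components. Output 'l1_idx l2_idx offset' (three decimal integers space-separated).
Answer: 3 1 16

Derivation:
vaddr = 432 = 0b110110000
  top 2 bits -> l1_idx = 3
  next 2 bits -> l2_idx = 1
  bottom 5 bits -> offset = 16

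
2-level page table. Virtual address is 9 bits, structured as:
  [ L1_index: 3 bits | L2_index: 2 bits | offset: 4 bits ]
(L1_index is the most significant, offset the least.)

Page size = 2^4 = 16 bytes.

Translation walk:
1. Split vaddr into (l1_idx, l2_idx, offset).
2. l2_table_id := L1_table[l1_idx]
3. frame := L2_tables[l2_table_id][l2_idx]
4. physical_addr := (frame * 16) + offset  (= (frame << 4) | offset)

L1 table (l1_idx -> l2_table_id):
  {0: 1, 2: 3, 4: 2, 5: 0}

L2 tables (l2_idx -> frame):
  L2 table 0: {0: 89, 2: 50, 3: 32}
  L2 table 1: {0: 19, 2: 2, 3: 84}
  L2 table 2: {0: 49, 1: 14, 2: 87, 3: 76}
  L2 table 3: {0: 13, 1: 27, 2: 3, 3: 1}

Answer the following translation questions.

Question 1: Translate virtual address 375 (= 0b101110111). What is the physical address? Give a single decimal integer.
Answer: 519

Derivation:
vaddr = 375 = 0b101110111
Split: l1_idx=5, l2_idx=3, offset=7
L1[5] = 0
L2[0][3] = 32
paddr = 32 * 16 + 7 = 519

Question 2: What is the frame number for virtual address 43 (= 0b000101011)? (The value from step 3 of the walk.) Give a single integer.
Answer: 2

Derivation:
vaddr = 43: l1_idx=0, l2_idx=2
L1[0] = 1; L2[1][2] = 2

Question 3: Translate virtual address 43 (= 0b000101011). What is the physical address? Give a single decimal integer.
vaddr = 43 = 0b000101011
Split: l1_idx=0, l2_idx=2, offset=11
L1[0] = 1
L2[1][2] = 2
paddr = 2 * 16 + 11 = 43

Answer: 43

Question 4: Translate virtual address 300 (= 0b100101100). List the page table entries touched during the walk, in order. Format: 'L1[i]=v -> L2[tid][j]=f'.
vaddr = 300 = 0b100101100
Split: l1_idx=4, l2_idx=2, offset=12

Answer: L1[4]=2 -> L2[2][2]=87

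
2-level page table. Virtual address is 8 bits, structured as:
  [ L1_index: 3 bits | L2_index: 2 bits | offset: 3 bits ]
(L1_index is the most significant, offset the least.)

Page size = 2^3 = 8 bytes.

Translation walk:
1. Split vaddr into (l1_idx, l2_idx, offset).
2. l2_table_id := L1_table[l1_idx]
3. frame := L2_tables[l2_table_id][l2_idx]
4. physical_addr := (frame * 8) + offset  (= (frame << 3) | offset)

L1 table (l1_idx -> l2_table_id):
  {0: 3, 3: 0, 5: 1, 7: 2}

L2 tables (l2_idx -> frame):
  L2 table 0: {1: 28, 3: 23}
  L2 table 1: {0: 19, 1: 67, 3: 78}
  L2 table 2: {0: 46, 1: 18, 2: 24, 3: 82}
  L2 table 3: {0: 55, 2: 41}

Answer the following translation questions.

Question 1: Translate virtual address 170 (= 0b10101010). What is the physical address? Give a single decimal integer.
Answer: 538

Derivation:
vaddr = 170 = 0b10101010
Split: l1_idx=5, l2_idx=1, offset=2
L1[5] = 1
L2[1][1] = 67
paddr = 67 * 8 + 2 = 538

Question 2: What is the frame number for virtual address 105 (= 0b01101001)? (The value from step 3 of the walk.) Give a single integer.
Answer: 28

Derivation:
vaddr = 105: l1_idx=3, l2_idx=1
L1[3] = 0; L2[0][1] = 28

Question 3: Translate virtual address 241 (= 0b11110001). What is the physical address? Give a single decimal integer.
vaddr = 241 = 0b11110001
Split: l1_idx=7, l2_idx=2, offset=1
L1[7] = 2
L2[2][2] = 24
paddr = 24 * 8 + 1 = 193

Answer: 193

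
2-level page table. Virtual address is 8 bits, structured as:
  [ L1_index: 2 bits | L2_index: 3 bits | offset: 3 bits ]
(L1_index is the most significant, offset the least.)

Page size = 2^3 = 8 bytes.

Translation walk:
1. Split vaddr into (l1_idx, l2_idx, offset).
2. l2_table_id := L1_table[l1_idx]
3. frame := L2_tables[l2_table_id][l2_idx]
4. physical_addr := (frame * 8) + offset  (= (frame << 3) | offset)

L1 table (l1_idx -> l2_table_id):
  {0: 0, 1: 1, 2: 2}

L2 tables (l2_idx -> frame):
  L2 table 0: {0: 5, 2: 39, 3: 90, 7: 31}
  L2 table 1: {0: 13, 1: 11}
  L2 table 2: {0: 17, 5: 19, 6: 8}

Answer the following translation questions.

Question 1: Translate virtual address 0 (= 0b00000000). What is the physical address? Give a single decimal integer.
Answer: 40

Derivation:
vaddr = 0 = 0b00000000
Split: l1_idx=0, l2_idx=0, offset=0
L1[0] = 0
L2[0][0] = 5
paddr = 5 * 8 + 0 = 40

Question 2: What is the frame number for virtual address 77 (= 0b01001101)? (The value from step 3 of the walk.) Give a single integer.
Answer: 11

Derivation:
vaddr = 77: l1_idx=1, l2_idx=1
L1[1] = 1; L2[1][1] = 11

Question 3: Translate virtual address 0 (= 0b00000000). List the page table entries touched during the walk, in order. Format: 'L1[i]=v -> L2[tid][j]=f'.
Answer: L1[0]=0 -> L2[0][0]=5

Derivation:
vaddr = 0 = 0b00000000
Split: l1_idx=0, l2_idx=0, offset=0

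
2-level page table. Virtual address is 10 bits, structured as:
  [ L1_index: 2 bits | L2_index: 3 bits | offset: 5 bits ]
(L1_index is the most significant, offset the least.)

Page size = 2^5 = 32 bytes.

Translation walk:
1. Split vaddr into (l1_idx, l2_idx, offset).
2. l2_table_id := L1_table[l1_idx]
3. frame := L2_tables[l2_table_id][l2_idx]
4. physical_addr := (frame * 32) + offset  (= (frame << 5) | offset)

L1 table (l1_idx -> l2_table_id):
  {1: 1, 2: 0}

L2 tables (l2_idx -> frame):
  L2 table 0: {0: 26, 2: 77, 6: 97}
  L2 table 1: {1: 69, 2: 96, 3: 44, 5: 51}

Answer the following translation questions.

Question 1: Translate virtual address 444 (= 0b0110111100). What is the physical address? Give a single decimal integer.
Answer: 1660

Derivation:
vaddr = 444 = 0b0110111100
Split: l1_idx=1, l2_idx=5, offset=28
L1[1] = 1
L2[1][5] = 51
paddr = 51 * 32 + 28 = 1660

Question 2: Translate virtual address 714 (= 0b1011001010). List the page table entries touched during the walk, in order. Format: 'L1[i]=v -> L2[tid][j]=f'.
vaddr = 714 = 0b1011001010
Split: l1_idx=2, l2_idx=6, offset=10

Answer: L1[2]=0 -> L2[0][6]=97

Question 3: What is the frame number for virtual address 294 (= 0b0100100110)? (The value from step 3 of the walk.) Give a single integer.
vaddr = 294: l1_idx=1, l2_idx=1
L1[1] = 1; L2[1][1] = 69

Answer: 69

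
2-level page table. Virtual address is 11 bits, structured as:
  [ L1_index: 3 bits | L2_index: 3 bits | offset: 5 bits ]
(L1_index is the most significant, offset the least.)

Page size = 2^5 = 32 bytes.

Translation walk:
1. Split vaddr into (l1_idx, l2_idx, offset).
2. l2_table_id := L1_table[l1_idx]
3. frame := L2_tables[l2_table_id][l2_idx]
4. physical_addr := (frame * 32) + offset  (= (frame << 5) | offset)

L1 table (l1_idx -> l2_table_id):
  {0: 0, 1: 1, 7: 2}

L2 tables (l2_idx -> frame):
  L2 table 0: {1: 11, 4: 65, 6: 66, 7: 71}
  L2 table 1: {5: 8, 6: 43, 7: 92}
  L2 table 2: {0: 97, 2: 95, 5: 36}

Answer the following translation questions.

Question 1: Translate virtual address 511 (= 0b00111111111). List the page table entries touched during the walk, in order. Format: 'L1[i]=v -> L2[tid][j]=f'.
vaddr = 511 = 0b00111111111
Split: l1_idx=1, l2_idx=7, offset=31

Answer: L1[1]=1 -> L2[1][7]=92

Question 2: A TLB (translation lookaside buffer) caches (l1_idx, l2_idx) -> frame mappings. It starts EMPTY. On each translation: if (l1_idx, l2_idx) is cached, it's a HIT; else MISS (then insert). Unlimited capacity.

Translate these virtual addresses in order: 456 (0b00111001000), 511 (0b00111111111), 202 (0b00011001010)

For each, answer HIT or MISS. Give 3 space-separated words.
vaddr=456: (1,6) not in TLB -> MISS, insert
vaddr=511: (1,7) not in TLB -> MISS, insert
vaddr=202: (0,6) not in TLB -> MISS, insert

Answer: MISS MISS MISS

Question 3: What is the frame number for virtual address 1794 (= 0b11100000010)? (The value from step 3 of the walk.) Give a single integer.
vaddr = 1794: l1_idx=7, l2_idx=0
L1[7] = 2; L2[2][0] = 97

Answer: 97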